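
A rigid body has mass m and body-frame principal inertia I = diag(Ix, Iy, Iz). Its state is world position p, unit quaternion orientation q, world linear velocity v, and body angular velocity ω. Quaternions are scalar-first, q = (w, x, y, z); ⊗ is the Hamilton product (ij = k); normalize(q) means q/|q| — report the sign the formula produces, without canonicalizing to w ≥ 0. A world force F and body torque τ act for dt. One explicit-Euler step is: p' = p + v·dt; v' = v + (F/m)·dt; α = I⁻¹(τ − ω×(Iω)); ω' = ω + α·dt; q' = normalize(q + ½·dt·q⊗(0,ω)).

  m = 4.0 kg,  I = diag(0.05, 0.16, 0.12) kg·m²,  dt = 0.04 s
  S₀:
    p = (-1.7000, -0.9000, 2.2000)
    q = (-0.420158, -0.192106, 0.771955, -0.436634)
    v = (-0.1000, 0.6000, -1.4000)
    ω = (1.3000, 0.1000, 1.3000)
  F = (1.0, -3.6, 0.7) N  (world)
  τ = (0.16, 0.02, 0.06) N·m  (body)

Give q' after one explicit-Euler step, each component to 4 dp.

q⊗(0,ω) = (0.7401665, 0.5009995, -0.3599022, -1.5689575)
q + ½dt·q⊗(0,ω), renormalized = (-0.4051, -0.1820, 0.7642, -0.4677)

q' = (-0.4051, -0.1820, 0.7642, -0.4677)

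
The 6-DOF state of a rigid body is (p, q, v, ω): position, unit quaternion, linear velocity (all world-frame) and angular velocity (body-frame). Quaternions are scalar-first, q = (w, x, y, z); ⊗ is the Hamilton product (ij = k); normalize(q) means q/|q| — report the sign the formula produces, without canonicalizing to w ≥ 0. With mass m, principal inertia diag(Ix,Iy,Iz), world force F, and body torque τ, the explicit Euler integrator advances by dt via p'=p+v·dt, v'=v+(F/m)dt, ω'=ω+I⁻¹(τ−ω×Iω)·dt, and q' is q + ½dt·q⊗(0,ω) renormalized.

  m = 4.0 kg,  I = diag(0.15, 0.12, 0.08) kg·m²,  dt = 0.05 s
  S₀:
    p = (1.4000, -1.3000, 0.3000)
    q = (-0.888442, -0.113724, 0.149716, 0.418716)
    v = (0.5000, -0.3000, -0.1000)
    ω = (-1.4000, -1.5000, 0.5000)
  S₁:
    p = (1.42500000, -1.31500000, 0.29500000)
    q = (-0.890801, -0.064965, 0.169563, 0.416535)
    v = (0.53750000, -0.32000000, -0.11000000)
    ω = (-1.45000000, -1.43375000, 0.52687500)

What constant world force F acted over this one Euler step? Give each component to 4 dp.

F = (3.0000, -1.6000, -0.8000)

velocity change Δv = (0.03750000, -0.02000000, -0.01000000)
applied force F = (3.0000, -1.6000, -0.8000)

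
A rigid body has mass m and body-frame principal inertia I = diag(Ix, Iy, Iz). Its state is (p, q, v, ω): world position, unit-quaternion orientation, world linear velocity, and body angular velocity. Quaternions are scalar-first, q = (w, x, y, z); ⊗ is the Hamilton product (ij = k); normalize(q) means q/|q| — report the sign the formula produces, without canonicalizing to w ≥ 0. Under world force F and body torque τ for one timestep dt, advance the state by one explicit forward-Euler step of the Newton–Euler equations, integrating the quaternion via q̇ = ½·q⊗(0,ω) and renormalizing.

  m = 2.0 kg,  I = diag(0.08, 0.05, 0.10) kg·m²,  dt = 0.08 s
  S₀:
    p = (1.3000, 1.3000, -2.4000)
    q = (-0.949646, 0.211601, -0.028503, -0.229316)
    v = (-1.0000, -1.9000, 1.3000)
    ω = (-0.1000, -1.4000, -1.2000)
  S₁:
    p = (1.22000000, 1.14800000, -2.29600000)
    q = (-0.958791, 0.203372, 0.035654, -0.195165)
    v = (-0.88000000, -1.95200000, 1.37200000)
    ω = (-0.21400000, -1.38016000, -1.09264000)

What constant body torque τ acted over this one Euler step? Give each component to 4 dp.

Δω = ω₁−ω₀ = (-0.11400000, 0.01984000, 0.10736000)
applied torque τ = (-0.0300, 0.0100, 0.1300)

τ = (-0.0300, 0.0100, 0.1300)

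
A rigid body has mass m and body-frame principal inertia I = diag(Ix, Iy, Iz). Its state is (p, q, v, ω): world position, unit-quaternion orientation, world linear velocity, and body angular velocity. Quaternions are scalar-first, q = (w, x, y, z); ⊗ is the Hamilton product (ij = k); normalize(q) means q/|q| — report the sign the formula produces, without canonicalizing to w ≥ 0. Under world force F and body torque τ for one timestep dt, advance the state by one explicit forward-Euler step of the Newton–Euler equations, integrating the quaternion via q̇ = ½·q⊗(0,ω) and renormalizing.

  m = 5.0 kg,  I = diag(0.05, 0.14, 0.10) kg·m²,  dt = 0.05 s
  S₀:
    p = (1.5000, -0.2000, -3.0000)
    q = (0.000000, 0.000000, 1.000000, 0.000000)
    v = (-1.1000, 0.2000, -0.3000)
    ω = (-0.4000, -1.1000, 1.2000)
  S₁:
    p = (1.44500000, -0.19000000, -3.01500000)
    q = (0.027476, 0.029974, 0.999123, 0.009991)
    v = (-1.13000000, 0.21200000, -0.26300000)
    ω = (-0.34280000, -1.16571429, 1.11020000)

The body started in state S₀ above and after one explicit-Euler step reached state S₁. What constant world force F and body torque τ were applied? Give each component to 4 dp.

F = (-3.0000, 1.2000, 3.7000)
τ = (0.1100, -0.1600, -0.1400)

ω₁ − ω₀ = (0.05720000, -0.06571429, -0.08980000)
ω₀×(Iω₀) = (0.0528, 0.0240, 0.0396)
I·α + gyro = (0.1100, -0.1600, -0.1400)
velocity change Δv = (-0.03000000, 0.01200000, 0.03700000)
F = m·Δv/dt = (-3.0000, 1.2000, 3.7000)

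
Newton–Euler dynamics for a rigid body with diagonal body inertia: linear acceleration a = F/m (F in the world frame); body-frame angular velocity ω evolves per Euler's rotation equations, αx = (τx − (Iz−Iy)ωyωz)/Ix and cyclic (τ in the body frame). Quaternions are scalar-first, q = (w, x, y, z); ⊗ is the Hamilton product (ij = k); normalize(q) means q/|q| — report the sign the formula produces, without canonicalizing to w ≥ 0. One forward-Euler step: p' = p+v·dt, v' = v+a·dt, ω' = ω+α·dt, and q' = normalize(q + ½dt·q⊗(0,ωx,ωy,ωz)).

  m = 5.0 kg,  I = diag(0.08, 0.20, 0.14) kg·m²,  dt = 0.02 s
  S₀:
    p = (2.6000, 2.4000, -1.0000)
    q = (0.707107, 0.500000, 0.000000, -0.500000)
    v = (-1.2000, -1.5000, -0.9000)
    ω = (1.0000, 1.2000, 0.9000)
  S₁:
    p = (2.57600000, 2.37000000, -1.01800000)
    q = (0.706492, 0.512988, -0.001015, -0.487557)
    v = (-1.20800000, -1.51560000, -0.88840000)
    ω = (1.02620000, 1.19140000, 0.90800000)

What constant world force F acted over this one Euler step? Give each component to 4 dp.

Δv = v₁−v₀ = (-0.00800000, -0.01560000, 0.01160000)
applied force F = (-2.0000, -3.9000, 2.9000)

F = (-2.0000, -3.9000, 2.9000)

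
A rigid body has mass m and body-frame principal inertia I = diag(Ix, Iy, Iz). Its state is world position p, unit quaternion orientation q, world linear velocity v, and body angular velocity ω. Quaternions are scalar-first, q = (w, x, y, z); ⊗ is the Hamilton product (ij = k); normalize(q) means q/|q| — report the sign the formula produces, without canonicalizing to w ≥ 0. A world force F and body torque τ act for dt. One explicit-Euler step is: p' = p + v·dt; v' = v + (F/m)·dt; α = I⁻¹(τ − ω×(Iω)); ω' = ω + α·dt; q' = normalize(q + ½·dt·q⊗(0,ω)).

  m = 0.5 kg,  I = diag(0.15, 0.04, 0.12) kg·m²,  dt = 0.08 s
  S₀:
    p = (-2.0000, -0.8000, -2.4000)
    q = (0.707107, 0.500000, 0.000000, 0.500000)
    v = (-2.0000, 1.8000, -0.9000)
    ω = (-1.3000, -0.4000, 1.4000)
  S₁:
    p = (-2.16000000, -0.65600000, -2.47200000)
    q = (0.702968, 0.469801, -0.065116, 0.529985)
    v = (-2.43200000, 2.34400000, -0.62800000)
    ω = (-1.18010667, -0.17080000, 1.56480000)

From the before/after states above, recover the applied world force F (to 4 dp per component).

F = (-2.7000, 3.4000, 1.7000)

Δv = v₁−v₀ = (-0.43200000, 0.54400000, 0.27200000)
F = m·Δv/dt = (-2.7000, 3.4000, 1.7000)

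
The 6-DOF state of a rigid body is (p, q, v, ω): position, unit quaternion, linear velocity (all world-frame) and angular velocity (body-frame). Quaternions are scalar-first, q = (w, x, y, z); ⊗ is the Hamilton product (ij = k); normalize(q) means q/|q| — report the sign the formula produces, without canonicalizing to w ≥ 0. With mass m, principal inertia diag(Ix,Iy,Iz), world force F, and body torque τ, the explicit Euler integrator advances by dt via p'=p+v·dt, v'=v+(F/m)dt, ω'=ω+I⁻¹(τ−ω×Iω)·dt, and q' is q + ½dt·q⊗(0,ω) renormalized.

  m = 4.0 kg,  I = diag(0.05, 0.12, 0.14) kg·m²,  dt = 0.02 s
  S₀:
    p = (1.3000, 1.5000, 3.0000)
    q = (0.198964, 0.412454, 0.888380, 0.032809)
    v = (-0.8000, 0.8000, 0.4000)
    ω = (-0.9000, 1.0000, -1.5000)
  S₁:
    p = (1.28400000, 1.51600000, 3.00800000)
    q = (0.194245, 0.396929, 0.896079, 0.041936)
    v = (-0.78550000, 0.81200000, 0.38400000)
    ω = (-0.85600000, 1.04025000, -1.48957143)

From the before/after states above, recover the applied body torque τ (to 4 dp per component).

Δω = ω₁−ω₀ = (0.04400000, 0.04025000, 0.01042857)
applied torque τ = (0.0800, 0.1200, 0.0100)

τ = (0.0800, 0.1200, 0.0100)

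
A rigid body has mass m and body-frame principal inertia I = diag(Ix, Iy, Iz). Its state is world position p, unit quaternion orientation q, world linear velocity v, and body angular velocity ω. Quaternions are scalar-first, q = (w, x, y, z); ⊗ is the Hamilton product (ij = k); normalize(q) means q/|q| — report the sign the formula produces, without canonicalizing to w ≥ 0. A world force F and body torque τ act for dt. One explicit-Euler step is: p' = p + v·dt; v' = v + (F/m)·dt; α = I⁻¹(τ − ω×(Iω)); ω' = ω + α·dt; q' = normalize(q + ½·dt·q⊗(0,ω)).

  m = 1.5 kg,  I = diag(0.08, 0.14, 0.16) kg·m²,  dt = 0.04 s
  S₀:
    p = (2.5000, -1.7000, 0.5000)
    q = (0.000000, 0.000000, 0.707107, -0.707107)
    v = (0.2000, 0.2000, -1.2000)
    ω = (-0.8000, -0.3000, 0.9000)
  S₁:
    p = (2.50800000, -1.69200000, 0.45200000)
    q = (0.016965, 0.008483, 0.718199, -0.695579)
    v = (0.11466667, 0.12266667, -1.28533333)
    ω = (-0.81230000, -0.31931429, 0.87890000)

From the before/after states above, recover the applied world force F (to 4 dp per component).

Δv = v₁−v₀ = (-0.08533333, -0.07733333, -0.08533333)
F = m·Δv/dt = (-3.2000, -2.9000, -3.2000)

F = (-3.2000, -2.9000, -3.2000)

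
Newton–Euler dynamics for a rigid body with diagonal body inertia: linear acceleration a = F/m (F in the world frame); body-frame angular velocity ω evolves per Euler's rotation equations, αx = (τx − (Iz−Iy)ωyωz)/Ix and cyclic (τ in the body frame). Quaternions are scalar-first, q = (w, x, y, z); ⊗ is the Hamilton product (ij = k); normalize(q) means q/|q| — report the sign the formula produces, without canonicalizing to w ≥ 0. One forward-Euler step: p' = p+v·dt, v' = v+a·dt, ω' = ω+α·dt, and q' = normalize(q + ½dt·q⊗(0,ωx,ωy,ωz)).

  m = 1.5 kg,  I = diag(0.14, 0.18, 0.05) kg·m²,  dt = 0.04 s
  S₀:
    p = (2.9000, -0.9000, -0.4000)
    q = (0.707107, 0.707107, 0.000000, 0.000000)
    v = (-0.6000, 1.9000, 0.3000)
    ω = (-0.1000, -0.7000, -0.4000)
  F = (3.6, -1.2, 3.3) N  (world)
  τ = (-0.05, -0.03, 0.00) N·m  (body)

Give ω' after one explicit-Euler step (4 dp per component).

α = I⁻¹(τ − ω×Iω) = (-0.0971, -0.1867, -0.0560)
ω' = ω + α·dt = (-0.1039, -0.7075, -0.4022)

ω' = (-0.1039, -0.7075, -0.4022)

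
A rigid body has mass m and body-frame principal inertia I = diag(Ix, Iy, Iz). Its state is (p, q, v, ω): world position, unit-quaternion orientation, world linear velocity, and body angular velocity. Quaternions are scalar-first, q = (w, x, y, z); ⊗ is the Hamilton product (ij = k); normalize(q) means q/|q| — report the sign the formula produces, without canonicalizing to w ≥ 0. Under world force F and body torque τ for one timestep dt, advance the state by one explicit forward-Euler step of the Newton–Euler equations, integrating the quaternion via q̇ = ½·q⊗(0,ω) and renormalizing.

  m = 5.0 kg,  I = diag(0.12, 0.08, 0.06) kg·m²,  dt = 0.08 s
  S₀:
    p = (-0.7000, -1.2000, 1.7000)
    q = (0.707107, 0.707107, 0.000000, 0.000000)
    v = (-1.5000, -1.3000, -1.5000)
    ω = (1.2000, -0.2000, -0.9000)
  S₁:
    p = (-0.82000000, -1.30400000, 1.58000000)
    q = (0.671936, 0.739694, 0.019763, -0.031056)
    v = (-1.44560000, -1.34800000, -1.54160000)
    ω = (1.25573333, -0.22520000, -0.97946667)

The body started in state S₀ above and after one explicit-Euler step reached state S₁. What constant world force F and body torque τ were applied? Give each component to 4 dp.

F = (3.4000, -3.0000, -2.6000)
τ = (0.0800, -0.0900, -0.0500)

velocity change Δv = (0.05440000, -0.04800000, -0.04160000)
applied force F = (3.4000, -3.0000, -2.6000)
rate change Δω = (0.05573333, -0.02520000, -0.07946667)
ω₀×(Iω₀) = (-0.0036, -0.0648, 0.0096)
I·α + gyro = (0.0800, -0.0900, -0.0500)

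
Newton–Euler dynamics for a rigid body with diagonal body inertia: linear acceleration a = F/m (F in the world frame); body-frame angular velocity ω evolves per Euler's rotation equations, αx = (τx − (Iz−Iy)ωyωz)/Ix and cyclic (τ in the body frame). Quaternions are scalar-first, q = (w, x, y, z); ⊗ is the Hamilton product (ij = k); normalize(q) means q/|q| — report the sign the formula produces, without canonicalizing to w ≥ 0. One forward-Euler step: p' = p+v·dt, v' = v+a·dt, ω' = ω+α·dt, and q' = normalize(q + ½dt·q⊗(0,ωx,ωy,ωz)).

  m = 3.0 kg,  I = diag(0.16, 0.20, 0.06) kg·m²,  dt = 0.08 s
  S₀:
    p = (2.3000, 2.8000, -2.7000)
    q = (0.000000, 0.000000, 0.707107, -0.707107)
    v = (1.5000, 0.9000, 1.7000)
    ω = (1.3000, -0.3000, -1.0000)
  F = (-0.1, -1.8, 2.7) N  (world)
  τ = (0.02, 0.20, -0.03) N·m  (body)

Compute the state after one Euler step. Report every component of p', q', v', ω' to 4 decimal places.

a = F/m = (-0.0333, -0.6000, 0.9000)
p' = p + v·dt = (2.4200, 2.8720, -2.5640)
v' = v + a·dt = (1.4973, 0.8520, 1.7720)
α = I⁻¹(τ − ω×Iω) = (0.3875, 1.6500, -0.2400)
new body rate ω' = (1.3310, -0.1680, -1.0192)
q⊗(0,ω) = (-0.4949749, -0.9192391, -0.9192391, -0.9192391)
q' = normalize(q + ½dt·q⊗(0,ω)) = (-0.0198, -0.0367, 0.6689, -0.7422)

p' = (2.4200, 2.8720, -2.5640)
q' = (-0.0198, -0.0367, 0.6689, -0.7422)
v' = (1.4973, 0.8520, 1.7720)
ω' = (1.3310, -0.1680, -1.0192)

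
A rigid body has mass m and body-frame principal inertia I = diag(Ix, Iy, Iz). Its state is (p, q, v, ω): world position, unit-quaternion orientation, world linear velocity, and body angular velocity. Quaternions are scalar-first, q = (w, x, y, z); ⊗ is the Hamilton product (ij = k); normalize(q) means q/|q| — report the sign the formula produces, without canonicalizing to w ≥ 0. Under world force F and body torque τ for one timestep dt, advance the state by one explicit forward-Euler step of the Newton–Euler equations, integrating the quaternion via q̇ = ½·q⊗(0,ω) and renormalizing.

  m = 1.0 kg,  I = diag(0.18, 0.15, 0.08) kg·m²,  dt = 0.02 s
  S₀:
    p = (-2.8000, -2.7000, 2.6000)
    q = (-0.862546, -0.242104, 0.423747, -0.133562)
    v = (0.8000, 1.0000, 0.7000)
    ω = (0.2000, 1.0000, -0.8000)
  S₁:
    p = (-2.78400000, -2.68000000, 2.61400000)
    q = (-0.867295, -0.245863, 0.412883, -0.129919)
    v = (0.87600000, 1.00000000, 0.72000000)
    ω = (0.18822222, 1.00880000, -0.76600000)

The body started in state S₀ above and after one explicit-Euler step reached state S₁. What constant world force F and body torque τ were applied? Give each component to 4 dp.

F = (3.8000, 0.0000, 1.0000)
τ = (-0.0500, 0.0500, 0.1300)

Δω = ω₁−ω₀ = (-0.01177778, 0.00880000, 0.03400000)
applied torque τ = (-0.0500, 0.0500, 0.1300)
velocity change Δv = (0.07600000, 0.00000000, 0.02000000)
F = m·Δv/dt = (3.8000, 0.0000, 1.0000)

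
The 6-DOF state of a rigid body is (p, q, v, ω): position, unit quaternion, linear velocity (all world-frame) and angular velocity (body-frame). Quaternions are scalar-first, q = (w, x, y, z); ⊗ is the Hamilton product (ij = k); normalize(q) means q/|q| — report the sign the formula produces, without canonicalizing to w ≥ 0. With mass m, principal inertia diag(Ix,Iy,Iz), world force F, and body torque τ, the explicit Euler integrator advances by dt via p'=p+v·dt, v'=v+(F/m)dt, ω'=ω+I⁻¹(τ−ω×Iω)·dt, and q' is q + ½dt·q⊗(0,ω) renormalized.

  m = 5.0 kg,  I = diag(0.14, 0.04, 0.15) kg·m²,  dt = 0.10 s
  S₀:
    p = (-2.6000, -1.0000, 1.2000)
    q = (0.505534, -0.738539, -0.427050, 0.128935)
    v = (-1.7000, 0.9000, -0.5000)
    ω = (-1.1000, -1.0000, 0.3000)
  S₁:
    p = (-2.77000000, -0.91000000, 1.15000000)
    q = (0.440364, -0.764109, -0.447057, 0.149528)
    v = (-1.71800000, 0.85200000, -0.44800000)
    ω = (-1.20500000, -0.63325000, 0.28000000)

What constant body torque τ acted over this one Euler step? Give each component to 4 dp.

ω₁ − ω₀ = (-0.10500000, 0.36675000, -0.02000000)
applied torque τ = (-0.1800, 0.1500, -0.1400)

τ = (-0.1800, 0.1500, -0.1400)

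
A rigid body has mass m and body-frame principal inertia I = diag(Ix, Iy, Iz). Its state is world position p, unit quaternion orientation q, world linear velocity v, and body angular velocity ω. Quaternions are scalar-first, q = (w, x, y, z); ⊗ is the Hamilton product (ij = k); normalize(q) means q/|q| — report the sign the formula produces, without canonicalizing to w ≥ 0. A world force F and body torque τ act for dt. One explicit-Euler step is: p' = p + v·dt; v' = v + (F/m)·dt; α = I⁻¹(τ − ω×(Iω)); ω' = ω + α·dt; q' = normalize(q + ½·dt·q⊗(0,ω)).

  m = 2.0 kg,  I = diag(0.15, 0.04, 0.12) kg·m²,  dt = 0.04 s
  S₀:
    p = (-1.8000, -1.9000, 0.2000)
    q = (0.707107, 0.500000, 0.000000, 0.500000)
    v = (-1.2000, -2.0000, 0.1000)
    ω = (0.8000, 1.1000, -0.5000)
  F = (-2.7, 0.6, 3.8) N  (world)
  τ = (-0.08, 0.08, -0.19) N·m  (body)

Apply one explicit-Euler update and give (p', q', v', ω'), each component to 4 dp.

p' = (-1.8480, -1.9800, 0.2040)
q' = (0.7038, 0.5001, 0.0285, 0.5037)
v' = (-1.2540, -1.9880, 0.1760)
ω' = (0.7904, 1.1920, -0.5311)

p + v·dt = (-1.8480, -1.9800, 0.2040)
v' = v + a·dt = (-1.2540, -1.9880, 0.1760)
(τ − ω×Iω)/I = (-0.2400, 2.3000, -0.7767)
ω' = ω + α·dt = (0.7904, 1.1920, -0.5311)
2q̇ = q⊗(0,ω) = (-0.1500000, 0.0156856, 1.4278177, 0.1964465)
updated quaternion q' = (0.7038, 0.5001, 0.0285, 0.5037)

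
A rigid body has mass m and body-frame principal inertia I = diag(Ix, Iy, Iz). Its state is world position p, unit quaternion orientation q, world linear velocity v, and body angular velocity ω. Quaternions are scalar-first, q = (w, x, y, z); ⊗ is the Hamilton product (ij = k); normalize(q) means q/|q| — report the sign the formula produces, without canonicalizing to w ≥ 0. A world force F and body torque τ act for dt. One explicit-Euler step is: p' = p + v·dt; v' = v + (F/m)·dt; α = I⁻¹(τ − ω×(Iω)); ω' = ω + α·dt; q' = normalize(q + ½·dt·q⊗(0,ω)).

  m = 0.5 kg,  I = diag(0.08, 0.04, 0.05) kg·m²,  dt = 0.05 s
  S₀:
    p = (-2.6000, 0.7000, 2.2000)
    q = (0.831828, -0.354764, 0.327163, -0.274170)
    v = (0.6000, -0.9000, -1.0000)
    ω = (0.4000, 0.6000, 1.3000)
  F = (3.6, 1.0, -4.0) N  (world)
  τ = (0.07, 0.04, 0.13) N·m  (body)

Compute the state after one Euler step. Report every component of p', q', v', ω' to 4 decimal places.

p' = (-2.5700, 0.6550, 2.1500)
q' = (0.8388, -0.3315, 0.3482, -0.2556)
v' = (0.9600, -0.8000, -1.4000)
ω' = (0.4389, 0.6305, 1.4396)

linear accel F/m = (7.2000, 2.0000, -8.0000)
new position p' = (-2.5700, 0.6550, 2.1500)
v + (F/m)dt = (0.9600, -0.8000, -1.4000)
gyro term ω×Iω = (0.0078, 0.0156, -0.0096)
(τ − ω×Iω)/I = (0.7775, 0.6100, 2.7920)
ω + α·dt = (0.4389, 0.6305, 1.4396)
Hamilton product q⊗(0,ω) = (0.3020288, 0.9225451, 0.8506220, 0.7376528)
q' = normalize(q + ½dt·q⊗(0,ω)) = (0.8388, -0.3315, 0.3482, -0.2556)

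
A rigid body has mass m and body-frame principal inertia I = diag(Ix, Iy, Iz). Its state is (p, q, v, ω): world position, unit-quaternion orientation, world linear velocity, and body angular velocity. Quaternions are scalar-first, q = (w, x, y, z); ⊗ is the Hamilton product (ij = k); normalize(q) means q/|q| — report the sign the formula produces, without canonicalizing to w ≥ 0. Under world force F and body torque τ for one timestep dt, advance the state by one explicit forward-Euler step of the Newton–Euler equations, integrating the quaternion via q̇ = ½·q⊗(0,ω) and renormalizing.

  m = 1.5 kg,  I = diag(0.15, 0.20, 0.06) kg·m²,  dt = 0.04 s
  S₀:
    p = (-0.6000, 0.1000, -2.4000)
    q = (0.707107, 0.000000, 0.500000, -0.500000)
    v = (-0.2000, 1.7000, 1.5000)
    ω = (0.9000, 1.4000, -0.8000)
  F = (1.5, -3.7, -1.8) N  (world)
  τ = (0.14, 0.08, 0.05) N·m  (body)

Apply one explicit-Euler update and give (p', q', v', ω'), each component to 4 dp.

precession coupling ω×(Iω) = (0.1568, -0.0648, 0.0630)
(τ − ω×Iω)/I = (-0.1120, 0.7240, -0.2167)
ω' = ω + α·dt = (0.8955, 1.4290, -0.8087)
2q̇ = q⊗(0,ω) = (-1.1000000, 0.9363963, 0.5399498, -1.0156856)
updated quaternion q' = (0.6846, 0.0187, 0.5105, -0.5200)
a = F/m = (1.0000, -2.4667, -1.2000)
new position p' = (-0.6080, 0.1680, -2.3400)
new velocity v' = (-0.1600, 1.6013, 1.4520)

p' = (-0.6080, 0.1680, -2.3400)
q' = (0.6846, 0.0187, 0.5105, -0.5200)
v' = (-0.1600, 1.6013, 1.4520)
ω' = (0.8955, 1.4290, -0.8087)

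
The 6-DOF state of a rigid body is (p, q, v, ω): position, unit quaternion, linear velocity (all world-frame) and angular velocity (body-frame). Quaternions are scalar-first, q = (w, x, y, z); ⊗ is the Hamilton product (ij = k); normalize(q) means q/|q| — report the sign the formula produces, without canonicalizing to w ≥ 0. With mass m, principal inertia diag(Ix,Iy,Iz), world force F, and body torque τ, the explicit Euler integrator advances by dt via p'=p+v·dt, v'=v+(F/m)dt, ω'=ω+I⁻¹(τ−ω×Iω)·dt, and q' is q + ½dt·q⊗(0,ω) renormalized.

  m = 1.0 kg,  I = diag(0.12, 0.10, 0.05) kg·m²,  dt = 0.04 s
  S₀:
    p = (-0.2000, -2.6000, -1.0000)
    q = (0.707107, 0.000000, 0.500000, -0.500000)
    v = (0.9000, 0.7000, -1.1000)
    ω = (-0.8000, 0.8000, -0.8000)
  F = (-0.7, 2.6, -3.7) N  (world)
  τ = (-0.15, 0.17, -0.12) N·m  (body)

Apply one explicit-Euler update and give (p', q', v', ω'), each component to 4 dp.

new position p' = (-0.1640, -2.5720, -1.0440)
v + (F/m)dt = (0.8720, 0.8040, -1.2480)
gyro term ω×Iω = (0.0320, 0.0448, 0.0128)
α = I⁻¹(τ − ω×Iω) = (-1.5167, 1.2520, -2.6560)
new body rate ω' = (-0.8607, 0.8501, -0.9062)
Hamilton product q⊗(0,ω) = (-0.8000000, -0.5656856, 0.9656856, -0.1656856)
q' = normalize(q + ½dt·q⊗(0,ω)) = (0.6908, -0.0113, 0.5191, -0.5031)

p' = (-0.1640, -2.5720, -1.0440)
q' = (0.6908, -0.0113, 0.5191, -0.5031)
v' = (0.8720, 0.8040, -1.2480)
ω' = (-0.8607, 0.8501, -0.9062)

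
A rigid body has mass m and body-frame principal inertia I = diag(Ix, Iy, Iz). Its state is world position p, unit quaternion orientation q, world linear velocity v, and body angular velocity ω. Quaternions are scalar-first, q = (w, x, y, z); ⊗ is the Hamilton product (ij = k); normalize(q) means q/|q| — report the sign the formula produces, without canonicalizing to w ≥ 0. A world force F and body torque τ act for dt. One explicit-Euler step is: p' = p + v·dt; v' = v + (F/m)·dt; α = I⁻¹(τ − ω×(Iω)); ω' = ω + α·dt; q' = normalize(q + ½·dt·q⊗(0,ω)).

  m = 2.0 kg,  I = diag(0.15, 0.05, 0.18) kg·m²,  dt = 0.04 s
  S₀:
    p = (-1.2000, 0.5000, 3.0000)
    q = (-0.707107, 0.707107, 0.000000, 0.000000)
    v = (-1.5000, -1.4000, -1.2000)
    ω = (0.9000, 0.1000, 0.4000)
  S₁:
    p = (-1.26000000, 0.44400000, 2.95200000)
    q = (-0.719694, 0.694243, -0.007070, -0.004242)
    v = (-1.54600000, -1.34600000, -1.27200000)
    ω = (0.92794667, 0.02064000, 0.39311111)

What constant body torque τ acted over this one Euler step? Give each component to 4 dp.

τ = (0.1100, -0.1100, -0.0400)

rate change Δω = (0.02794667, -0.07936000, -0.00688889)
gyro term ω₀×Iω₀ = (0.0052, -0.0108, -0.0090)
τ = I·(Δω/dt) + ω₀×(Iω₀) = (0.1100, -0.1100, -0.0400)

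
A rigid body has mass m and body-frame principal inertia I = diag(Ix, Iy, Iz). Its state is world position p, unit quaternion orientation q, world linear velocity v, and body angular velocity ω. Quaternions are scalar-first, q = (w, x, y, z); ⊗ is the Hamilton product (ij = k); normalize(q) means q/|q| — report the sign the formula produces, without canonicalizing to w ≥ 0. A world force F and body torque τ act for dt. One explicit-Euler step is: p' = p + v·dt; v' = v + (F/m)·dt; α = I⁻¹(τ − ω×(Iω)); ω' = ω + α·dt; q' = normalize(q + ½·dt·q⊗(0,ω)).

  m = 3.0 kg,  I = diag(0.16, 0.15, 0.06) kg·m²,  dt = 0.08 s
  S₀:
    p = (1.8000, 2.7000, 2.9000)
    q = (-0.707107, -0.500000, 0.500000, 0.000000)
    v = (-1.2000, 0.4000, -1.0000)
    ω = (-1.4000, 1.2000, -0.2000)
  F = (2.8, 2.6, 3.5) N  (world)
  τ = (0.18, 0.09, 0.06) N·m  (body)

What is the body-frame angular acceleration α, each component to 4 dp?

ω×(Iω) gyroscopic = (0.0216, 0.0280, 0.0168)
α = I⁻¹(τ − ω×Iω) = (0.9900, 0.4133, 0.7200)

α = (0.9900, 0.4133, 0.7200)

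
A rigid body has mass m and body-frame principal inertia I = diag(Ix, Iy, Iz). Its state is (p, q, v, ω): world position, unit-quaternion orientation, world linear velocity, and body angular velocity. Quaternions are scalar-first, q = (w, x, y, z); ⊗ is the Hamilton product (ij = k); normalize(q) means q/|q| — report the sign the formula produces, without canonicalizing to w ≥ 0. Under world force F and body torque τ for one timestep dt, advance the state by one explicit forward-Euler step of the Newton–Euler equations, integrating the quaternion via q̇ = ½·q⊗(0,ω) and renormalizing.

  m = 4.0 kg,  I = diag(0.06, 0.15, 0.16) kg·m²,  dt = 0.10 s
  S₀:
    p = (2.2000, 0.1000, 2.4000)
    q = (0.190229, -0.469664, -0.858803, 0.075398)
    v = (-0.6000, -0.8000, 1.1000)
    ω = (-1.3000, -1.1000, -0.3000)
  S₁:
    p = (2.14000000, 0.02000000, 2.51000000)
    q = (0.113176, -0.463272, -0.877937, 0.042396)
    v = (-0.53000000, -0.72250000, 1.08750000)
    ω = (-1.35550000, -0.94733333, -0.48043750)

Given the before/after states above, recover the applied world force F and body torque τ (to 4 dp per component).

F = (2.8000, 3.1000, -0.5000)
τ = (-0.0300, 0.1900, -0.1600)

Δv = v₁−v₀ = (0.07000000, 0.07750000, -0.01250000)
m·(v₁−v₀)/dt = (2.8000, 3.1000, -0.5000)
ω₁ − ω₀ = (-0.05550000, 0.15266667, -0.18043750)
gyro term ω₀×Iω₀ = (0.0033, -0.0390, 0.1287)
I·α + gyro = (-0.0300, 0.1900, -0.1600)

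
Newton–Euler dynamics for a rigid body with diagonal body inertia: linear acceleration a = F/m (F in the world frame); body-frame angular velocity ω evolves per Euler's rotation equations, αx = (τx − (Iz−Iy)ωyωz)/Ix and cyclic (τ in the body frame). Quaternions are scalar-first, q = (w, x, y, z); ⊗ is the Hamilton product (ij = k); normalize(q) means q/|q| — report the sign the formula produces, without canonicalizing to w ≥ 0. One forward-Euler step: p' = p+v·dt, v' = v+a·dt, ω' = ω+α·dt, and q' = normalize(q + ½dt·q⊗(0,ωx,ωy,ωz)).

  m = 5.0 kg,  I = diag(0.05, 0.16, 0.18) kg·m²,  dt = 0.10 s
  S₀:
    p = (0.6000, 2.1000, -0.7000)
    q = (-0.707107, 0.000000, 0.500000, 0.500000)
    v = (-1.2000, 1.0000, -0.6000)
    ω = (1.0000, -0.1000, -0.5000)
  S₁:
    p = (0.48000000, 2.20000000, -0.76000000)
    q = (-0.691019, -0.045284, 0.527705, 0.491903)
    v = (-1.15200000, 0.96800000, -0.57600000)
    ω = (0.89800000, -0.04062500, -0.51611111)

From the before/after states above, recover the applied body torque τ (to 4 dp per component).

Δω = ω₁−ω₀ = (-0.10200000, 0.05937500, -0.01611111)
ω₀×(Iω₀) = (0.0010, 0.0650, -0.0110)
applied torque τ = (-0.0500, 0.1600, -0.0400)

τ = (-0.0500, 0.1600, -0.0400)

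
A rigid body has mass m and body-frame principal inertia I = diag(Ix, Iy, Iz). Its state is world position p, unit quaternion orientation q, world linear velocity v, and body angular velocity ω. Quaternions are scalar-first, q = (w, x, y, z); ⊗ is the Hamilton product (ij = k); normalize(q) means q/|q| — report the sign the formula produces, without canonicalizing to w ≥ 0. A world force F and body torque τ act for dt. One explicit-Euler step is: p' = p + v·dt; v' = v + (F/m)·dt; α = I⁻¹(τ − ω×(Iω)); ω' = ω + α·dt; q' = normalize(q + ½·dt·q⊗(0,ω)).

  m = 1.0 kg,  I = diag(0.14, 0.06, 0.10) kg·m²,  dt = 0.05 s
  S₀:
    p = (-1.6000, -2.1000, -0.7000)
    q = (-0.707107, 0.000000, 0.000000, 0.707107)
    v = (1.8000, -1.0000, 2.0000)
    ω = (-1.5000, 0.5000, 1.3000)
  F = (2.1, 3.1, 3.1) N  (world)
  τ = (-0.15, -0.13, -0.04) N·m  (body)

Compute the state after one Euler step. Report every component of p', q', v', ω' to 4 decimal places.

a = (2.1000, 3.1000, 3.1000)
p' = p + v·dt = (-1.5100, -2.1500, -0.6000)
new velocity v' = (1.9050, -0.8450, 2.1550)
α = I⁻¹(τ − ω×Iω) = (-1.2571, -0.8667, -1.0000)
new body rate ω' = (-1.5629, 0.4567, 1.2500)
q⊗(0,ω) = (-0.9192391, 0.7071070, -1.4142140, -0.9192391)
updated quaternion q' = (-0.7291, 0.0177, -0.0353, 0.6832)

p' = (-1.5100, -2.1500, -0.6000)
q' = (-0.7291, 0.0177, -0.0353, 0.6832)
v' = (1.9050, -0.8450, 2.1550)
ω' = (-1.5629, 0.4567, 1.2500)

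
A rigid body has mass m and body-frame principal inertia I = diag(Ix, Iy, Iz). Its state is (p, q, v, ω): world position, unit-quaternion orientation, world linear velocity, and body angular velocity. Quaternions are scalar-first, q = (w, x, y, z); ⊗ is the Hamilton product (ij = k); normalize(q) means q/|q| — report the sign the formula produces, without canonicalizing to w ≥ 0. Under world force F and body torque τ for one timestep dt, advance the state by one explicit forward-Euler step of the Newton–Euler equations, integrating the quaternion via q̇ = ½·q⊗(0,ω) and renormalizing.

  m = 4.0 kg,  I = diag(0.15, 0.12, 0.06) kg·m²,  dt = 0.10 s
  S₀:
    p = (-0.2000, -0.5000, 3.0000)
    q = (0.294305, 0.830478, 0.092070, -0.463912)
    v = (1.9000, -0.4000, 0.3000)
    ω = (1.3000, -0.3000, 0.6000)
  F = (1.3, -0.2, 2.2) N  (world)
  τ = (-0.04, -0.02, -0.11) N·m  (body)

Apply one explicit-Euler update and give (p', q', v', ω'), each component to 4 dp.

ω×(Iω) gyroscopic = (0.0108, 0.0702, 0.0117)
angular accel α = (-0.3387, -0.7517, -2.0283)
new body rate ω' = (1.2661, -0.3752, 0.3972)
q⊗(0,ω) = (-0.7736532, 0.2986649, -1.1896639, -0.1922514)
updated quaternion q' = (0.2549, 0.8432, 0.0325, -0.4723)
a = F/m = (0.3250, -0.0500, 0.5500)
p + v·dt = (-0.0100, -0.5400, 3.0300)
v' = v + a·dt = (1.9325, -0.4050, 0.3550)

p' = (-0.0100, -0.5400, 3.0300)
q' = (0.2549, 0.8432, 0.0325, -0.4723)
v' = (1.9325, -0.4050, 0.3550)
ω' = (1.2661, -0.3752, 0.3972)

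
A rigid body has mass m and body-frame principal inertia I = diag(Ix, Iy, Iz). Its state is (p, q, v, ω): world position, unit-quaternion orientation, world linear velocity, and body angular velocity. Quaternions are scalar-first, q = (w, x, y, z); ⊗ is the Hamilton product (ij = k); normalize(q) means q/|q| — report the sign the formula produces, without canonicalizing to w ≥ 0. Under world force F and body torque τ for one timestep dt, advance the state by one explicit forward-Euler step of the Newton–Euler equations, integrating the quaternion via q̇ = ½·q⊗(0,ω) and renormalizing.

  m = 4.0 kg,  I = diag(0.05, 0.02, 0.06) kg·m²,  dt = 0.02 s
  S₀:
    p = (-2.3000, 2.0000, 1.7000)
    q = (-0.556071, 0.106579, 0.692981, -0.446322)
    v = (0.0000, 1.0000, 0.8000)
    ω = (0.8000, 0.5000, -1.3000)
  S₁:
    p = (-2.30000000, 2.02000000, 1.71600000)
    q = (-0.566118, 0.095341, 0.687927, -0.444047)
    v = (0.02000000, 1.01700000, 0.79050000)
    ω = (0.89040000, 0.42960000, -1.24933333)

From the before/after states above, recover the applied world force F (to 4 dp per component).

F = (4.0000, 3.4000, -1.9000)

Δv = v₁−v₀ = (0.02000000, 0.01700000, -0.00950000)
applied force F = (4.0000, 3.4000, -1.9000)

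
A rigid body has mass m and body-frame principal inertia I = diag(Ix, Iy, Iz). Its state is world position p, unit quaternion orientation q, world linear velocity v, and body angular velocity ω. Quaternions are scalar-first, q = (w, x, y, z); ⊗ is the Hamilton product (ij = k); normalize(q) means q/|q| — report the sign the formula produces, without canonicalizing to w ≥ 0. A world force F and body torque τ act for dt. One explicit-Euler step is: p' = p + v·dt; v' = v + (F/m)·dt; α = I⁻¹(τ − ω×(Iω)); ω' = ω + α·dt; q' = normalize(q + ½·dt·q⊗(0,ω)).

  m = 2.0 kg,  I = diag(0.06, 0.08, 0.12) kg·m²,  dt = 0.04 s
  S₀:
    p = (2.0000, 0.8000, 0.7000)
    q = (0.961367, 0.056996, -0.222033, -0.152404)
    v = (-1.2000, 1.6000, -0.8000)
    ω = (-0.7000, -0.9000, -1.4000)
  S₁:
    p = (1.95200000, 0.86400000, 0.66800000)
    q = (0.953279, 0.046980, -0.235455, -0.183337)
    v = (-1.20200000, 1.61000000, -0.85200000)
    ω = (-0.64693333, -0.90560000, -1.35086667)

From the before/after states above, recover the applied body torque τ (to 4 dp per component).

τ = (0.1300, -0.0700, 0.1600)

ω₁ − ω₀ = (0.05306667, -0.00560000, 0.04913333)
ω₀×(Iω₀) = (0.0504, -0.0588, 0.0126)
τ = I·(Δω/dt) + ω₀×(Iω₀) = (0.1300, -0.0700, 0.1600)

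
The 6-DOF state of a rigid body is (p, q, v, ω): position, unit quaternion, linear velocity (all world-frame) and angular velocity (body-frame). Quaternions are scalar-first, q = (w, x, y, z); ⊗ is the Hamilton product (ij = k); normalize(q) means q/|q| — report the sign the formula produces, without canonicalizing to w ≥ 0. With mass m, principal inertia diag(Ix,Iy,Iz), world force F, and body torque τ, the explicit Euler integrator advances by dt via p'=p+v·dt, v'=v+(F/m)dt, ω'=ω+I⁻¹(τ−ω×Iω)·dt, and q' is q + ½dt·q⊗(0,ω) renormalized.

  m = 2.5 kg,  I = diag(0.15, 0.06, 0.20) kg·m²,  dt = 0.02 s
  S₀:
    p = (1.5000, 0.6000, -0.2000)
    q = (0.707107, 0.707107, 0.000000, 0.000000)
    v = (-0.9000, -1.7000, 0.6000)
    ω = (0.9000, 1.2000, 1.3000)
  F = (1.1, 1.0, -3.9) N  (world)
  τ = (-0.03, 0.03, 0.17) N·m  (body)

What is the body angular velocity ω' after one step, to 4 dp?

gyro term ω×Iω = (0.2184, -0.0585, -0.0972)
angular accel α = (-1.6560, 1.4750, 1.3360)
ω + α·dt = (0.8669, 1.2295, 1.3267)

ω' = (0.8669, 1.2295, 1.3267)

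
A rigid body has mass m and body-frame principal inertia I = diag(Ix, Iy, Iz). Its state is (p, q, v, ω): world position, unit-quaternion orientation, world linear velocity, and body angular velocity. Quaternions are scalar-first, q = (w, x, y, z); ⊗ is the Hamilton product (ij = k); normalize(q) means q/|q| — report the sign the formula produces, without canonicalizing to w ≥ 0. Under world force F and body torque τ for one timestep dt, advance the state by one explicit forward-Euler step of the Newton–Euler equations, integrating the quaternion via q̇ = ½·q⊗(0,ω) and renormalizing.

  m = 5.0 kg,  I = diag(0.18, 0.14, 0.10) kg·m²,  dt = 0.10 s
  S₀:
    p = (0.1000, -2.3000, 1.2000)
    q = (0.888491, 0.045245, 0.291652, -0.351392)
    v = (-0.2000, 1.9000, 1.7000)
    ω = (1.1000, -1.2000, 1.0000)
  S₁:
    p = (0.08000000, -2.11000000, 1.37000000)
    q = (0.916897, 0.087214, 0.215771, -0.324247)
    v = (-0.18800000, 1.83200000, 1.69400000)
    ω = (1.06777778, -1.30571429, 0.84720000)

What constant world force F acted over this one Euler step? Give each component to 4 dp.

velocity change Δv = (0.01200000, -0.06800000, -0.00600000)
applied force F = (0.6000, -3.4000, -0.3000)

F = (0.6000, -3.4000, -0.3000)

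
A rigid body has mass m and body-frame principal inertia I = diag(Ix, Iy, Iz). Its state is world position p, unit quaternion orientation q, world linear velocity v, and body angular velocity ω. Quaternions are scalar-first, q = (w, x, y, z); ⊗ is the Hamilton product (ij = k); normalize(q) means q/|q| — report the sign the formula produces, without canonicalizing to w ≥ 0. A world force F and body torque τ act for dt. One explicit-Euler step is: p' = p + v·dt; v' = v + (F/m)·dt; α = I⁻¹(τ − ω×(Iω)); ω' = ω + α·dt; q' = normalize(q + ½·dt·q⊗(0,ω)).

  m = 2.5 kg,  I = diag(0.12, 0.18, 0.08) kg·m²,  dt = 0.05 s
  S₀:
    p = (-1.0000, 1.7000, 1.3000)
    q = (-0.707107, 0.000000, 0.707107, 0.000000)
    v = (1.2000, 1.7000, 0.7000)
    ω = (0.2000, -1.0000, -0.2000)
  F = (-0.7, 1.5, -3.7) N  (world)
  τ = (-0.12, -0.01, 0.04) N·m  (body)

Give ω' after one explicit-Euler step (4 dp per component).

precession coupling ω×(Iω) = (-0.0200, -0.0016, -0.0120)
(τ − ω×Iω)/I = (-0.8333, -0.0467, 0.6500)
ω' = ω + α·dt = (0.1583, -1.0023, -0.1675)

ω' = (0.1583, -1.0023, -0.1675)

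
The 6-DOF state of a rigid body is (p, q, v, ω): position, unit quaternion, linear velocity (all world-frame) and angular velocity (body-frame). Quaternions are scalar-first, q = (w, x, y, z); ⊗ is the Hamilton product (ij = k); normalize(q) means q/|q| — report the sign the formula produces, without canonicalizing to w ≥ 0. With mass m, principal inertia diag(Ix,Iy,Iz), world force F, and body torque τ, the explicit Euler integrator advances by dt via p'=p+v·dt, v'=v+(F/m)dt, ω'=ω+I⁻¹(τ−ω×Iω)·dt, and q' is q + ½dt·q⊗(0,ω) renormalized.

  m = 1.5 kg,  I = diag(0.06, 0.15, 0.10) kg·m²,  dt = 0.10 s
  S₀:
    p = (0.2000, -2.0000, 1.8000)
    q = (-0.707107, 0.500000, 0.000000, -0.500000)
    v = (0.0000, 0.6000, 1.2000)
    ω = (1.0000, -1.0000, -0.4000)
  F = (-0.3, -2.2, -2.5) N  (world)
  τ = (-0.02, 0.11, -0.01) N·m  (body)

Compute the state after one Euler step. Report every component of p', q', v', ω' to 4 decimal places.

precession coupling ω×(Iω) = (-0.0200, 0.0160, -0.0900)
(τ − ω×Iω)/I = (0.0000, 0.6267, 0.8000)
new body rate ω' = (1.0000, -0.9373, -0.3200)
q⊗(0,ω) = (-0.7000000, -1.2071070, 0.4071070, -0.2171572)
q' = normalize(q + ½dt·q⊗(0,ω)) = (-0.7401, 0.4385, 0.0203, -0.5095)
a = (-0.2000, -1.4667, -1.6667)
p + v·dt = (0.2000, -1.9400, 1.9200)
v' = v + a·dt = (-0.0200, 0.4533, 1.0333)

p' = (0.2000, -1.9400, 1.9200)
q' = (-0.7401, 0.4385, 0.0203, -0.5095)
v' = (-0.0200, 0.4533, 1.0333)
ω' = (1.0000, -0.9373, -0.3200)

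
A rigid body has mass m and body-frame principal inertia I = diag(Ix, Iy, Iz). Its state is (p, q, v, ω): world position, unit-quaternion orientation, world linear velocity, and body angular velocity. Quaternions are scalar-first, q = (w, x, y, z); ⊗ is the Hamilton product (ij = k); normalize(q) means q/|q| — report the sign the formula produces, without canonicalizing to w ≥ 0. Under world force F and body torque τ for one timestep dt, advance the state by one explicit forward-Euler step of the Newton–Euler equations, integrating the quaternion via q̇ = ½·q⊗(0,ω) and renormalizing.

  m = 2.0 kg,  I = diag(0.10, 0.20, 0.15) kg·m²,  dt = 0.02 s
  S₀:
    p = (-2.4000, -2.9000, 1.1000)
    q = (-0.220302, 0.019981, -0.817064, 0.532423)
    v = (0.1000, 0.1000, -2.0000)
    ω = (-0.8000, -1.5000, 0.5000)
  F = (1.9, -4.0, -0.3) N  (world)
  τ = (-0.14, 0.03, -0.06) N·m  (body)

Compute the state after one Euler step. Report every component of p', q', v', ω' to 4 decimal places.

p' = (-2.3980, -2.8980, 1.0600)
q' = (-0.2350, 0.0256, -0.8180, 0.5244)
v' = (0.1190, 0.0600, -2.0030)
ω' = (-0.8355, -1.4990, 0.4760)

α = I⁻¹(τ − ω×Iω) = (-1.7750, 0.0500, -1.2000)
new body rate ω' = (-0.8355, -1.4990, 0.4760)
2q̇ = q⊗(0,ω) = (-1.4758227, 0.5663441, -0.1054759, -0.7937737)
q' = normalize(q + ½dt·q⊗(0,ω)) = (-0.2350, 0.0256, -0.8180, 0.5244)
new position p' = (-2.3980, -2.8980, 1.0600)
new velocity v' = (0.1190, 0.0600, -2.0030)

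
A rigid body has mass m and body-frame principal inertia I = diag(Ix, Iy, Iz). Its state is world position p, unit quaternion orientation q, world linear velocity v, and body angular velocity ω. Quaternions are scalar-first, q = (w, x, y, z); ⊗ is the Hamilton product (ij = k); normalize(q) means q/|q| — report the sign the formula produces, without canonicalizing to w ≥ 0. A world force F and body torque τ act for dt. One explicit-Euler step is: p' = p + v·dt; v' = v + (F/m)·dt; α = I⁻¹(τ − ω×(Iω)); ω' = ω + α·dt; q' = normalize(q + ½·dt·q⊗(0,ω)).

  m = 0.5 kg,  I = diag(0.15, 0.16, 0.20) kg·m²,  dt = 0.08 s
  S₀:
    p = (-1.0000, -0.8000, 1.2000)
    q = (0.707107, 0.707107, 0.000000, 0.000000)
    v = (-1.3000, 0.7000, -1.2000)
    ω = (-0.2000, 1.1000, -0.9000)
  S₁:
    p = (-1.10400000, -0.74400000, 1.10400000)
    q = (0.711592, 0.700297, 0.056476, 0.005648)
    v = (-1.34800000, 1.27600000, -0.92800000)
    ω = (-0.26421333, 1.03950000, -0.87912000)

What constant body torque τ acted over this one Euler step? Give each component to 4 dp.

τ = (-0.1600, -0.1300, 0.0500)

rate change Δω = (-0.06421333, -0.06050000, 0.02088000)
gyro term ω₀×Iω₀ = (-0.0396, -0.0090, -0.0022)
applied torque τ = (-0.1600, -0.1300, 0.0500)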